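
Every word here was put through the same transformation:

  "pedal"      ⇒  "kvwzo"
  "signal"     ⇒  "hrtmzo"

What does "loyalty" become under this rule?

This is the alphabet-reversal cipher (Atbash): a becomes z, b becomes y, etc.
Applying it to loyalty: l↔o, o↔l, y↔b, a↔z, l↔o, t↔g, y↔b.

olbzogb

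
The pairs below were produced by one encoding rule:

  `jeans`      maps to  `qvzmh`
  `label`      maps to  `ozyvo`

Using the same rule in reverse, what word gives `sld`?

Each pair mirrors across the alphabet (j↔q, e↔v, a↔z): positions sum to 25. This is the alphabet-reversal cipher (Atbash): a becomes z, b becomes y, etc.
Reversing it on sld: s↔h, l↔o, d↔w.

how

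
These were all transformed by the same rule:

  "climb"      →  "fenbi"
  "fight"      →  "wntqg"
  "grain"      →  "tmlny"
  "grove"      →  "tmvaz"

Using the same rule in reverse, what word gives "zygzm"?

c(2)→f(5) and l(11)→e(4) fit y≡23x+11 (mod 26); the inverse of 23 mod 26 is 17. Treating letters as 0–25, the rule is x ↦ 23x + 11 (mod 26).
Decoding zygzm: z(25)→17·(25−11)≡4=e; y(24)→17·(24−11)≡13=n; g(6)→17·(6−11)≡19=t; z(25)→17·(25−11)≡4=e; m(12)→17·(12−11)≡17=r (all mod 26).

enter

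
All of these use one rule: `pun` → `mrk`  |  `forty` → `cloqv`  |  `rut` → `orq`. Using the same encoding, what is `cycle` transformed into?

Compare letters: p→m is +23, u→r is +23, n→k is +23 — a constant shift. This is a Caesar cipher with shift 23.
Applying it to cycle: c+23=z, y+23=v, c+23=z, l+23=i, e+23=b.

zvzib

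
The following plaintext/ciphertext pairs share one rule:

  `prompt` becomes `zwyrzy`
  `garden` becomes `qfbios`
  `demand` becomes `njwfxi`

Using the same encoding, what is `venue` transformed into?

The shifts repeat in a cycle of length 2: positions 0,1,… shift by +10, +5, then the pattern repeats.
For venue: v+10=f, e+5=j, n+10=x, u+5=z, e+10=o.

fjxzo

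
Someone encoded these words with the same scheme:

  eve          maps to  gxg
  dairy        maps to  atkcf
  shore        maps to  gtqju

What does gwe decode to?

The output letters match the input read backwards, each shifted +2: eve reversed is eve. The word is reversed, then every letter is shifted forward by 2.
Decoding gwe: shift back: g−2=e, w−2=u, e−2=c → euc; then reverse → cue.

cue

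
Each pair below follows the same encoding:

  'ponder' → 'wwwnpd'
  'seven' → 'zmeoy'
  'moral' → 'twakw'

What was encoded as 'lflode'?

The shift increases by 1 at each position, starting from +7: 7, 8, 9, ….
Decoding lflode: l−7=e, f−8=x, l−9=c, o−10=e, d−11=s, e−12=s.

excess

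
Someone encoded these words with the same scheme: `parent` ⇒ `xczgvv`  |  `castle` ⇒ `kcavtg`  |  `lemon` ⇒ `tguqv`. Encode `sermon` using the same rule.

agzowp

A repeating key of period 2 is used — shifts +8, +2 over and over.
On sermon: s+8=a, e+2=g, r+8=z, m+2=o, o+8=w, n+2=p.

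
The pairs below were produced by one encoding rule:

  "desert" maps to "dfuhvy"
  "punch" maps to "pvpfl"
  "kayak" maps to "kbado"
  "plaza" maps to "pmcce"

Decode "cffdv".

In desert: d→d is +0, e→f is +1, s→u is +2, e→h is +3 — the shift increases by 1 each position. The shift increases by 1 at each position, starting from +0: 0, 1, 2, ….
Decoding cffdv: c−0=c, f−1=e, f−2=d, d−3=a, v−4=r.

cedar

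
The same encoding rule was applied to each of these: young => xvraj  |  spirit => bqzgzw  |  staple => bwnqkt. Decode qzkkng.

pillar

Treating letters as 0–25, the rule is x ↦ 21x + 13 (mod 26).
Decoding qzkkng: q(16)→5·(16−13)≡15=p; z(25)→5·(25−13)≡8=i; k(10)→5·(10−13)≡11=l; k(10)→5·(10−13)≡11=l; n(13)→5·(13−13)≡0=a; g(6)→5·(6−13)≡17=r (all mod 26).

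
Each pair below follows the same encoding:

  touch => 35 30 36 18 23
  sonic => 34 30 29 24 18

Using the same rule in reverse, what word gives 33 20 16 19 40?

t is letter #20 and maps to 35: an offset of 15. Each letter is replaced by its alphabet position (a=1..z=26) + 15.
Undoing it on 33 20 16 19 40: 33→(33−15)÷1=18=r, 20→(20−15)÷1=5=e, 16→(16−15)÷1=1=a, 19→(19−15)÷1=4=d, 40→(40−15)÷1=25=y.

ready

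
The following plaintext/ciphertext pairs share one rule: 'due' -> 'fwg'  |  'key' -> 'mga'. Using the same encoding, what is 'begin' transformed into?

Compare letters: d→f is +2, u→w is +2, e→g is +2 — a constant shift. This is a Caesar cipher with shift 2.
On begin: b+2=d, e+2=g, g+2=i, i+2=k, n+2=p.

dgikp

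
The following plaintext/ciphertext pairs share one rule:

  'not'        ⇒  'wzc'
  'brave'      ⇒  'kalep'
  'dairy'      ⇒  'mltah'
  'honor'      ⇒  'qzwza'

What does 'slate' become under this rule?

The shift depends on letter class: consonant n→w is +9, but vowel o→z is +11. Two shifts are in play — +11 for a/e/i/o/u, +9 for every other letter.
For slate: s(cons)+9=b, l(cons)+9=u, a(vowel)+11=l, t(cons)+9=c, e(vowel)+11=p.

bulcp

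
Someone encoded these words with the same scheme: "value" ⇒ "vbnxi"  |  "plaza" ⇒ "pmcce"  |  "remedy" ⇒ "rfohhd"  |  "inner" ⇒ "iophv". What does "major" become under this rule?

mblrv

In value: v→v is +0, a→b is +1, l→n is +2, u→x is +3 — the shift increases by 1 each position. The shift increases by 1 at each position, starting from +0: 0, 1, 2, ….
Applying it to major: m+0=m, a+1=b, j+2=l, o+3=r, r+4=v.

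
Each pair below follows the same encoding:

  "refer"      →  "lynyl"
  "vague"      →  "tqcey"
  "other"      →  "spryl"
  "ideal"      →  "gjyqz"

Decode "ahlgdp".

Treating letters as 0–25, the rule is x ↦ 15x + 16 (mod 26).
Reversing it on ahlgdp: a(0)→7·(0−16)≡18=s; h(7)→7·(7−16)≡15=p; l(11)→7·(11−16)≡17=r; g(6)→7·(6−16)≡8=i; d(3)→7·(3−16)≡13=n; p(15)→7·(15−16)≡19=t (all mod 26).

sprint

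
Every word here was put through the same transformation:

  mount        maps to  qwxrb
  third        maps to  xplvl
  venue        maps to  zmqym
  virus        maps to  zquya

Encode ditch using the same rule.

hqwgp

Shifts by position in mount: pos 0: m→q (+4), pos 1: o→w (+8), pos 2: u→x (+3), pos 3: n→r (+4), pos 4: t→b (+8) — repeating every 3. The shifts repeat in a cycle of length 3: positions 0,1,… shift by +4, +8, +3, then the pattern repeats.
Applying it to ditch: d+4=h, i+8=q, t+3=w, c+4=g, h+8=p.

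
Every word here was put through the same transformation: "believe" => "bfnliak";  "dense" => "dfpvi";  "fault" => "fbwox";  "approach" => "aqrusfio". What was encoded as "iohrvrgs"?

informal

In believe: b→b is +0, e→f is +1, l→n is +2, i→l is +3 — the shift increases by 1 each position. Each letter shifts forward by its position index (0, 1, 2, …) — the shift grows by one for each successive letter.
Decoding iohrvrgs: i−0=i, o−1=n, h−2=f, r−3=o, v−4=r, r−5=m, g−6=a, s−7=l.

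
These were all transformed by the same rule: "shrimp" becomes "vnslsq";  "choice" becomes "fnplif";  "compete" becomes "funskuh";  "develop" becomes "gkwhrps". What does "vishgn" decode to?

scream

The shifts repeat in a cycle of length 3: positions 0,1,… shift by +3, +6, +1, then the pattern repeats.
Undoing it on vishgn: v−3=s, i−6=c, s−1=r, h−3=e, g−6=a, n−1=m.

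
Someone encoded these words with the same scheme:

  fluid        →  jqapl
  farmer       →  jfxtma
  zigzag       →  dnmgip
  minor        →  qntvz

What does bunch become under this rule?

In fluid: f→j is +4, l→q is +5, u→a is +6, i→p is +7 — the shift increases by 1 each position. The shift increases by 1 at each position, starting from +4: 4, 5, 6, ….
For bunch: b+4=f, u+5=z, n+6=t, c+7=j, h+8=p.

fztjp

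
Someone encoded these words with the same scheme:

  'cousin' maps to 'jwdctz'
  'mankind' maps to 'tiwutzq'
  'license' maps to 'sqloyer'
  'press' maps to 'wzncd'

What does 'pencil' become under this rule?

wmwmtx

In cousin: c→j is +7, o→w is +8, u→d is +9, s→c is +10 — the shift increases by 1 each position. Each letter shifts forward by (position + 7), i.e. 7, 8, 9, … — the shift grows by one for each successive letter.
Applying it to pencil: p+7=w, e+8=m, n+9=w, c+10=m, i+11=t, l+12=x.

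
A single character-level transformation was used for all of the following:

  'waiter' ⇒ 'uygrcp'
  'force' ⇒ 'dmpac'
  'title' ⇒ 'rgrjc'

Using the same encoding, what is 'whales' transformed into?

Compare letters: w→u is +24, a→y is +24, i→g is +24 — a constant shift. It's a constant shift of +24 (ROT24).
On whales: w+24=u, h+24=f, a+24=y, l+24=j, e+24=c, s+24=q.

ufyjcq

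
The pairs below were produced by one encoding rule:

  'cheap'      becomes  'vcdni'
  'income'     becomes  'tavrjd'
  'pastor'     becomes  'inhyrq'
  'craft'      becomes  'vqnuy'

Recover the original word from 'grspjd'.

volume

c(2)→v(21) and h(7)→c(2) fit y≡17x+13 (mod 26); the inverse of 17 mod 26 is 23. Treating letters as 0–25, the rule is x ↦ 17x + 13 (mod 26).
Reversing it on grspjd: g(6)→23·(6−13)≡21=v; r(17)→23·(17−13)≡14=o; s(18)→23·(18−13)≡11=l; p(15)→23·(15−13)≡20=u; j(9)→23·(9−13)≡12=m; d(3)→23·(3−13)≡4=e (all mod 26).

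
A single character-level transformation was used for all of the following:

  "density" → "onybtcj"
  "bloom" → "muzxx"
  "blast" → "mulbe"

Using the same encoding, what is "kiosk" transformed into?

vrzbv

Shifts by position in density: pos 0: d→o (+11), pos 1: e→n (+9), pos 2: n→y (+11), pos 3: s→b (+9) — repeating every 2. It's a Vigenère-style cipher with numeric key [11,9]: position i shifts by key[i mod 2].
On kiosk: k+11=v, i+9=r, o+11=z, s+9=b, k+11=v.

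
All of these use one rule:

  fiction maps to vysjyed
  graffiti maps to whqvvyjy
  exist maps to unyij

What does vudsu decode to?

fence

Compare letters: f→v is +16, i→y is +16, c→s is +16 — a constant shift. This is a Caesar cipher with shift 16.
Decoding vudsu: v−16=f, u−16=e, d−16=n, s−16=c, u−16=e.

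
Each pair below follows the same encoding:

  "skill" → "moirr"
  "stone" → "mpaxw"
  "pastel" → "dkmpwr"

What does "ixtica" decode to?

indigo

s(18)→m(12) and k(10)→o(14) fit y≡3x+10 (mod 26); the inverse of 3 mod 26 is 9. Treating letters as 0–25, the rule is x ↦ 3x + 10 (mod 26).
Undoing it on ixtica: i(8)→9·(8−10)≡8=i; x(23)→9·(23−10)≡13=n; t(19)→9·(19−10)≡3=d; i(8)→9·(8−10)≡8=i; c(2)→9·(2−10)≡6=g; a(0)→9·(0−10)≡14=o (all mod 26).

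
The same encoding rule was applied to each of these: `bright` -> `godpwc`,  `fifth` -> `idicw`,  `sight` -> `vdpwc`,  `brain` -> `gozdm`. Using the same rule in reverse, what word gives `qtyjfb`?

b(1)→g(6) and r(17)→o(14) fit y≡7x+25 (mod 26); the inverse of 7 mod 26 is 15. Treating letters as 0–25, the rule is x ↦ 7x + 25 (mod 26).
Reversing it on qtyjfb: q(16)→15·(16−25)≡21=v; t(19)→15·(19−25)≡14=o; y(24)→15·(24−25)≡11=l; j(9)→15·(9−25)≡20=u; f(5)→15·(5−25)≡12=m; b(1)→15·(1−25)≡4=e (all mod 26).

volume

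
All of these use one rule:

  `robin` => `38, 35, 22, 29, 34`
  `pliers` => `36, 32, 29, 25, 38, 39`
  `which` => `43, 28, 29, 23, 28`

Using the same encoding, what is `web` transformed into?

r is letter #18 and maps to 38: an offset of 20. Each letter is replaced by its alphabet position (a=1..z=26) + 20.
Applying it to web: w=23→43, e=5→25, b=2→22.

43, 25, 22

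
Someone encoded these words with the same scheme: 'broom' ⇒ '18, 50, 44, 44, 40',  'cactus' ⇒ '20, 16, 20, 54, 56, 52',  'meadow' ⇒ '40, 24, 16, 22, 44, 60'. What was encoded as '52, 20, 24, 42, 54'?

scent

With a=1..z=26, the number is 2·pos + 14.
Reversing it on 52, 20, 24, 42, 54: 52→(52−14)÷2=19=s, 20→(20−14)÷2=3=c, 24→(24−14)÷2=5=e, 42→(42−14)÷2=14=n, 54→(54−14)÷2=20=t.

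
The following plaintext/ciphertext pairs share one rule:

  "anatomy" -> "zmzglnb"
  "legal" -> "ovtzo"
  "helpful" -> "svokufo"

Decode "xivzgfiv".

Each pair mirrors across the alphabet (a↔z, n↔m, a↔z): positions sum to 25. Each letter is replaced by its mirror in the alphabet: a↔z, b↔y, c↔x, and so on (the Atbash cipher).
Reversing it on xivzgfiv: x↔c, i↔r, v↔e, z↔a, g↔t, f↔u, i↔r, v↔e.

creature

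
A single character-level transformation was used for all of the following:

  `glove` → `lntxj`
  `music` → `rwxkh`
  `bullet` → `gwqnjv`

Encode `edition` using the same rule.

jfnvnqs

It's a Vigenère-style cipher with numeric key [5,2]: position i shifts by key[i mod 2].
For edition: e+5=j, d+2=f, i+5=n, t+2=v, i+5=n, o+2=q, n+5=s.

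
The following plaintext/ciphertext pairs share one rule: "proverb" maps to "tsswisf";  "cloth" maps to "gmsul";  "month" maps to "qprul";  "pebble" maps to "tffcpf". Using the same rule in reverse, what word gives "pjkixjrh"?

Shifts by position in proverb: pos 0: p→t (+4), pos 1: r→s (+1), pos 2: o→s (+4), pos 3: v→w (+1) — repeating every 2. A repeating key of period 2 is used — shifts +4, +1 over and over.
Decoding pjkixjrh: p−4=l, j−1=i, k−4=g, i−1=h, x−4=t, j−1=i, r−4=n, h−1=g.

lighting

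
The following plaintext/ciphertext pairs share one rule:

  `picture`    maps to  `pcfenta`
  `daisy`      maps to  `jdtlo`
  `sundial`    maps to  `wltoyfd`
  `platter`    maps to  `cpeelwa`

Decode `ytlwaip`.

The output letters match the input read backwards, each shifted +11: picture reversed is erutcip. The word is reversed, then every letter is shifted forward by 11.
Decoding ytlwaip: shift back: y−11=n, t−11=i, l−11=a, w−11=l, a−11=p, i−11=x, p−11=e → nialpxe; then reverse → explain.

explain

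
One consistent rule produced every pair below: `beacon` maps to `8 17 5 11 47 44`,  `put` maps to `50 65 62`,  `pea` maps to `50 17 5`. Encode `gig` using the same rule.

b(#2)→8 and e(#5)→17: differences scale by 3, so n = 3·pos + 2. The formula is n = 3×(alphabet index, a=1) + 2.
On gig: g=7→23, i=9→29, g=7→23.

23 29 23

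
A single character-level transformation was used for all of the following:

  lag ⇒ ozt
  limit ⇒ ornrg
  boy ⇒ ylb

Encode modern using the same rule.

nlwvim

Letters are reflected about the middle of the alphabet (position → 25−position): Atbash.
On modern: m↔n, o↔l, d↔w, e↔v, r↔i, n↔m.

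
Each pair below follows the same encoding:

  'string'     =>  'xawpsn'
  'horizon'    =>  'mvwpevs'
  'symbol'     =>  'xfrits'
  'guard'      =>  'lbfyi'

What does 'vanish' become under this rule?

Shifts by position in string: pos 0: s→x (+5), pos 1: t→a (+7), pos 2: r→w (+5), pos 3: i→p (+7) — repeating every 2. A repeating key of period 2 is used — shifts +5, +7 over and over.
Applying it to vanish: v+5=a, a+7=h, n+5=s, i+7=p, s+5=x, h+7=o.

ahspxo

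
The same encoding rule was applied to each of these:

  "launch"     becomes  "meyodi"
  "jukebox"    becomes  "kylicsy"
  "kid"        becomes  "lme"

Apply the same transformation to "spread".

The shift depends on letter class: consonant l→m is +1, but vowel a→e is +4. The rule splits by letter class: vowels +4, consonants +1.
On spread: s(cons)+1=t, p(cons)+1=q, r(cons)+1=s, e(vowel)+4=i, a(vowel)+4=e, d(cons)+1=e.

tqsiee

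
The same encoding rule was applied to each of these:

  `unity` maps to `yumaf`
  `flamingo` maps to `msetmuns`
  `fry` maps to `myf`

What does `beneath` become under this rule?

Two shifts are in play — +4 for a/e/i/o/u, +7 for every other letter.
For beneath: b(cons)+7=i, e(vowel)+4=i, n(cons)+7=u, e(vowel)+4=i, a(vowel)+4=e, t(cons)+7=a, h(cons)+7=o.

iiuieao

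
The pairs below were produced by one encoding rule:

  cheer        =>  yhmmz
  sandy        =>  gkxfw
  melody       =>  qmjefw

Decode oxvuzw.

injury

This is an affine cipher: with a=0,…,z=25, each position x becomes (7x+10) mod 26.
Decoding oxvuzw: o(14)→15·(14−10)≡8=i; x(23)→15·(23−10)≡13=n; v(21)→15·(21−10)≡9=j; u(20)→15·(20−10)≡20=u; z(25)→15·(25−10)≡17=r; w(22)→15·(22−10)≡24=y (all mod 26).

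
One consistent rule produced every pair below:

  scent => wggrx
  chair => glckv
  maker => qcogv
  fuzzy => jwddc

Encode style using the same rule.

wxcpg

Two shifts are in play — +2 for a/e/i/o/u, +4 for every other letter.
For style: s(cons)+4=w, t(cons)+4=x, y(cons)+4=c, l(cons)+4=p, e(vowel)+2=g.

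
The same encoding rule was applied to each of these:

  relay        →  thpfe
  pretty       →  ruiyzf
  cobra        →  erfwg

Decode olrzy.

minus

In relay: r→t is +2, e→h is +3, l→p is +4, a→f is +5 — the shift increases by 1 each position. Each letter shifts forward by (position + 2), i.e. 2, 3, 4, … — the shift grows by one for each successive letter.
Undoing it on olrzy: o−2=m, l−3=i, r−4=n, z−5=u, y−6=s.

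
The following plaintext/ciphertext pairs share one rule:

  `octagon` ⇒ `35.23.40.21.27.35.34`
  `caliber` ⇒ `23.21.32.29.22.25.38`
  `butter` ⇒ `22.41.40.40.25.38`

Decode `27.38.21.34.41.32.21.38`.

o is letter #15 and maps to 35: an offset of 20. Each letter is replaced by its alphabet position (a=1..z=26) + 20.
Undoing it on 27.38.21.34.41.32.21.38: 27→(27−20)÷1=7=g, 38→(38−20)÷1=18=r, 21→(21−20)÷1=1=a, 34→(34−20)÷1=14=n, 41→(41−20)÷1=21=u, 32→(32−20)÷1=12=l, 21→(21−20)÷1=1=a, 38→(38−20)÷1=18=r.

granular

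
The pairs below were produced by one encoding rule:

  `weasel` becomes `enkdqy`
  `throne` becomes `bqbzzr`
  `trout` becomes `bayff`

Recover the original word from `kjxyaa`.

The shift increases by 1 at each position, starting from +8: 8, 9, 10, ….
Reversing it on kjxyaa: k−8=c, j−9=a, x−10=n, y−11=n, a−12=o, a−13=n.

cannon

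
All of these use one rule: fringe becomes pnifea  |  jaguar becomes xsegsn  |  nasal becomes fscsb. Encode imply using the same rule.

iqjbo

This is an affine cipher: with a=0,…,z=25, each position x becomes (15x+18) mod 26.
On imply: i(8)→15·8+18≡8=i; m(12)→15·12+18≡16=q; p(15)→15·15+18≡9=j; l(11)→15·11+18≡1=b; y(24)→15·24+18≡14=o (all mod 26).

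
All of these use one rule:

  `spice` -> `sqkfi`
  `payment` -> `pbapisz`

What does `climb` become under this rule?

In spice: s→s is +0, p→q is +1, i→k is +2, c→f is +3 — the shift increases by 1 each position. Letter i (0-indexed) is shifted by i+0, so successive shifts are 0, 1, 2, ….
For climb: c+0=c, l+1=m, i+2=k, m+3=p, b+4=f.

cmkpf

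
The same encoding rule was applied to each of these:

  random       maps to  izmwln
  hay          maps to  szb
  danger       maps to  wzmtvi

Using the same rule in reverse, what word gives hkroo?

spill

Each pair mirrors across the alphabet (r↔i, a↔z, n↔m): positions sum to 25. Each letter is replaced by its mirror in the alphabet: a↔z, b↔y, c↔x, and so on (the Atbash cipher).
Undoing it on hkroo: h↔s, k↔p, r↔i, o↔l, o↔l.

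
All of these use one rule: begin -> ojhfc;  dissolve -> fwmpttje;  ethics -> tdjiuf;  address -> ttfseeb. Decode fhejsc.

The output letters match the input read backwards, each shifted +1: begin reversed is nigeb. Two steps: reverse the string, then apply a Caesar shift of +1.
Decoding fhejsc: shift back: f−1=e, h−1=g, e−1=d, j−1=i, s−1=r, c−1=b → egdirb; then reverse → bridge.

bridge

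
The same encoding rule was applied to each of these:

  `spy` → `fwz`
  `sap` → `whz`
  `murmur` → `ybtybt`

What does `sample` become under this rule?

The output letters match the input read backwards, each shifted +7: spy reversed is yps. Two steps: reverse the string, then apply a Caesar shift of +7.
For sample: reverse → elpmas; then shift: e+7=l, l+7=s, p+7=w, m+7=t, a+7=h, s+7=z.

lswthz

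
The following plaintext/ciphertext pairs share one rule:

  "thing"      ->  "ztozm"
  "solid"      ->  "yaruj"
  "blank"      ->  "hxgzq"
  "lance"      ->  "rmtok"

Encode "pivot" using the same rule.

vubaz

Shifts by position in thing: pos 0: t→z (+6), pos 1: h→t (+12), pos 2: i→o (+6), pos 3: n→z (+12) — repeating every 2. The shifts repeat in a cycle of length 2: positions 0,1,… shift by +6, +12, then the pattern repeats.
On pivot: p+6=v, i+12=u, v+6=b, o+12=a, t+6=z.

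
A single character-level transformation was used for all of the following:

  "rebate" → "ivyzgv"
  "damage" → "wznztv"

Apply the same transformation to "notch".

Each pair mirrors across the alphabet (r↔i, e↔v, b↔y): positions sum to 25. This is the alphabet-reversal cipher (Atbash): a becomes z, b becomes y, etc.
Applying it to notch: n↔m, o↔l, t↔g, c↔x, h↔s.

mlgxs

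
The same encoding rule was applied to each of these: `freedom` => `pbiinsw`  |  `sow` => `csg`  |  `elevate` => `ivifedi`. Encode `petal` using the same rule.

Vowels shift forward by 4 and consonants shift forward by 10.
For petal: p(cons)+10=z, e(vowel)+4=i, t(cons)+10=d, a(vowel)+4=e, l(cons)+10=v.

zidev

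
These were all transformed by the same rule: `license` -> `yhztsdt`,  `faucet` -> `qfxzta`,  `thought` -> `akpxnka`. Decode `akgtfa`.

l(11)→y(24) and i(8)→h(7) fit y≡23x+5 (mod 26); the inverse of 23 mod 26 is 17. Treating letters as 0–25, the rule is x ↦ 23x + 5 (mod 26).
Decoding akgtfa: a(0)→17·(0−5)≡19=t; k(10)→17·(10−5)≡7=h; g(6)→17·(6−5)≡17=r; t(19)→17·(19−5)≡4=e; f(5)→17·(5−5)≡0=a; a(0)→17·(0−5)≡19=t (all mod 26).

threat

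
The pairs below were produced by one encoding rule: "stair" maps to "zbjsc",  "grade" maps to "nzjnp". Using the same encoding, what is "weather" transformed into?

In stair: s→z is +7, t→b is +8, a→j is +9, i→s is +10 — the shift increases by 1 each position. The shift increases by 1 at each position, starting from +7: 7, 8, 9, ….
Applying it to weather: w+7=d, e+8=m, a+9=j, t+10=d, h+11=s, e+12=q, r+13=e.

dmjdsqe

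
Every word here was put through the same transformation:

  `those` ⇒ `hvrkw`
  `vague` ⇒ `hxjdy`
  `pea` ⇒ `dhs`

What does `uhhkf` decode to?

The output letters match the input read backwards, each shifted +3: those reversed is esoht. Two steps: reverse the string, then apply a Caesar shift of +3.
Decoding uhhkf: shift back: u−3=r, h−3=e, h−3=e, k−3=h, f−3=c → reehc; then reverse → cheer.

cheer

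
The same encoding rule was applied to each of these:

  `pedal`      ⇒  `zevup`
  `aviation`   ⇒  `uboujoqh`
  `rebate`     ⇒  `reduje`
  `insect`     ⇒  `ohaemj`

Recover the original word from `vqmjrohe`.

doctrine

This is an affine cipher: with a=0,…,z=25, each position x becomes (9x+20) mod 26.
Decoding vqmjrohe: v(21)→3·(21−20)≡3=d; q(16)→3·(16−20)≡14=o; m(12)→3·(12−20)≡2=c; j(9)→3·(9−20)≡19=t; r(17)→3·(17−20)≡17=r; o(14)→3·(14−20)≡8=i; h(7)→3·(7−20)≡13=n; e(4)→3·(4−20)≡4=e (all mod 26).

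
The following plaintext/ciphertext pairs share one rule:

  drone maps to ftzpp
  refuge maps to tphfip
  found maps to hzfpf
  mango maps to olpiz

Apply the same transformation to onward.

The shift depends on letter class: consonant d→f is +2, but vowel o→z is +11. Two shifts are in play — +11 for a/e/i/o/u, +2 for every other letter.
On onward: o(vowel)+11=z, n(cons)+2=p, w(cons)+2=y, a(vowel)+11=l, r(cons)+2=t, d(cons)+2=f.

zpyltf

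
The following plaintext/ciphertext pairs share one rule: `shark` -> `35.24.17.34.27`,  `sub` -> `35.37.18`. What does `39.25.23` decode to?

Each letter is replaced by its alphabet position (a=1..z=26) + 16.
Reversing it on 39.25.23: 39→(39−16)÷1=23=w, 25→(25−16)÷1=9=i, 23→(23−16)÷1=7=g.

wig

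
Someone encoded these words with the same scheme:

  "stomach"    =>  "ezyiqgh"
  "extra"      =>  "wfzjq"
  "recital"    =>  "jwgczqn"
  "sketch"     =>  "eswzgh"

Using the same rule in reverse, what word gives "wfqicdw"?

examine

s(18)→e(4) and t(19)→z(25) fit y≡21x+16 (mod 26); the inverse of 21 mod 26 is 5. This is an affine cipher: with a=0,…,z=25, each position x becomes (21x+16) mod 26.
Undoing it on wfqicdw: w(22)→5·(22−16)≡4=e; f(5)→5·(5−16)≡23=x; q(16)→5·(16−16)≡0=a; i(8)→5·(8−16)≡12=m; c(2)→5·(2−16)≡8=i; d(3)→5·(3−16)≡13=n; w(22)→5·(22−16)≡4=e (all mod 26).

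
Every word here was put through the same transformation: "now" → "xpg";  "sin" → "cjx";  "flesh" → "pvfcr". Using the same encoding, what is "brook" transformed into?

lbppu

The shift depends on letter class: consonant n→x is +10, but vowel o→p is +1. Vowels shift forward by 1 and consonants shift forward by 10.
On brook: b(cons)+10=l, r(cons)+10=b, o(vowel)+1=p, o(vowel)+1=p, k(cons)+10=u.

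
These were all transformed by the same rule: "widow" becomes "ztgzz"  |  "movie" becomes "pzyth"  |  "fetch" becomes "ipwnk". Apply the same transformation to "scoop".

vnrzs

The shifts repeat in a cycle of length 2: positions 0,1,… shift by +3, +11, then the pattern repeats.
Applying it to scoop: s+3=v, c+11=n, o+3=r, o+11=z, p+3=s.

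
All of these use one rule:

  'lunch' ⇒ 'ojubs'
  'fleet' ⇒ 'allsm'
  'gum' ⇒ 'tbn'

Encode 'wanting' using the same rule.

nupauhd

The word is reversed, then every letter is shifted forward by 7.
For wanting: reverse → gnitnaw; then shift: g+7=n, n+7=u, i+7=p, t+7=a, n+7=u, a+7=h, w+7=d.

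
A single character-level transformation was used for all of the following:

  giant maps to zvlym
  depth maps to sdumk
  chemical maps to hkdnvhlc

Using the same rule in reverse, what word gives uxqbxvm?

g(6)→z(25) and i(8)→v(21) fit y≡11x+11 (mod 26); the inverse of 11 mod 26 is 19. This is an affine cipher: with a=0,…,z=25, each position x becomes (11x+11) mod 26.
Reversing it on uxqbxvm: u(20)→19·(20−11)≡15=p; x(23)→19·(23−11)≡20=u; q(16)→19·(16−11)≡17=r; b(1)→19·(1−11)≡18=s; x(23)→19·(23−11)≡20=u; v(21)→19·(21−11)≡8=i; m(12)→19·(12−11)≡19=t (all mod 26).

pursuit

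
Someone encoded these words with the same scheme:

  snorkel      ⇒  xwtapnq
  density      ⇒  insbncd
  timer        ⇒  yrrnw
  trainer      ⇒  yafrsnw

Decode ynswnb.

tennis

It's a Vigenère-style cipher with numeric key [5,9]: position i shifts by key[i mod 2].
Decoding ynswnb: y−5=t, n−9=e, s−5=n, w−9=n, n−5=i, b−9=s.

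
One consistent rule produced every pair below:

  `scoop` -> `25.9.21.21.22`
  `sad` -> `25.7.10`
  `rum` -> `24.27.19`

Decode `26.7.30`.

tax

s is letter #19 and maps to 25: an offset of 6. Each letter is replaced by its alphabet position (a=1..z=26) + 6.
Reversing it on 26.7.30: 26→(26−6)÷1=20=t, 7→(7−6)÷1=1=a, 30→(30−6)÷1=24=x.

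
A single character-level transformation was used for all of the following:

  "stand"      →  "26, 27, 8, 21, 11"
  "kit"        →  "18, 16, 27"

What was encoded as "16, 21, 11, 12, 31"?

The number is (letter's place in the alphabet, a=1) + 7.
Undoing it on 16, 21, 11, 12, 31: 16→(16−7)÷1=9=i, 21→(21−7)÷1=14=n, 11→(11−7)÷1=4=d, 12→(12−7)÷1=5=e, 31→(31−7)÷1=24=x.

index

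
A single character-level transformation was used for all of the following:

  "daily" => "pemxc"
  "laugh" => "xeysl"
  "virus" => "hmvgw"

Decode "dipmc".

relay

Shifts by position in daily: pos 0: d→p (+12), pos 1: a→e (+4), pos 2: i→m (+4), pos 3: l→x (+12), pos 4: y→c (+4) — repeating every 3. The shifts repeat in a cycle of length 3: positions 0,1,… shift by +12, +4, +4, then the pattern repeats.
Undoing it on dipmc: d−12=r, i−4=e, p−4=l, m−12=a, c−4=y.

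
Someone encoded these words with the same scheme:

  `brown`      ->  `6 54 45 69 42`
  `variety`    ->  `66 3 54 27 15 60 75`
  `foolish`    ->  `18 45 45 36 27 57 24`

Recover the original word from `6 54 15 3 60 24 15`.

The formula is n = 3×(alphabet index, a=1).
Decoding 6 54 15 3 60 24 15: 6→(6−0)÷3=2=b, 54→(54−0)÷3=18=r, 15→(15−0)÷3=5=e, 3→(3−0)÷3=1=a, 60→(60−0)÷3=20=t, 24→(24−0)÷3=8=h, 15→(15−0)÷3=5=e.

breathe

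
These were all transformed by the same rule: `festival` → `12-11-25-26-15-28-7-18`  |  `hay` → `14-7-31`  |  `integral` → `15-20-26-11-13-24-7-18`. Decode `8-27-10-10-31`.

f is letter #6 and maps to 12: an offset of 6. Letters become their 1-based position plus 6 (so a→7, b→8, …).
Reversing it on 8-27-10-10-31: 8→(8−6)÷1=2=b, 27→(27−6)÷1=21=u, 10→(10−6)÷1=4=d, 10→(10−6)÷1=4=d, 31→(31−6)÷1=25=y.

buddy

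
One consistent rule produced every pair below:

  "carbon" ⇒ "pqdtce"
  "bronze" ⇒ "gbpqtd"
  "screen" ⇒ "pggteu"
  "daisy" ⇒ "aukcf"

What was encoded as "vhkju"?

The output letters match the input read backwards, each shifted +2: carbon reversed is nobrac. Two steps: reverse the string, then apply a Caesar shift of +2.
Reversing it on vhkju: shift back: v−2=t, h−2=f, k−2=i, j−2=h, u−2=s → tfihs; then reverse → shift.

shift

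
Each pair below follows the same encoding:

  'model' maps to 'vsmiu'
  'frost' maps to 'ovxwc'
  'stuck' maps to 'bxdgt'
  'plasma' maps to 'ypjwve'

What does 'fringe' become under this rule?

ovrrpi

Shifts by position in model: pos 0: m→v (+9), pos 1: o→s (+4), pos 2: d→m (+9), pos 3: e→i (+4) — repeating every 2. It's a Vigenère-style cipher with numeric key [9,4]: position i shifts by key[i mod 2].
On fringe: f+9=o, r+4=v, i+9=r, n+4=r, g+9=p, e+4=i.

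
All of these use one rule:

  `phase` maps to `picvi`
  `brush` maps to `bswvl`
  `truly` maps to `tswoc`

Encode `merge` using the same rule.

In phase: p→p is +0, h→i is +1, a→c is +2, s→v is +3 — the shift increases by 1 each position. Each letter shifts forward by its position index (0, 1, 2, …) — the shift grows by one for each successive letter.
On merge: m+0=m, e+1=f, r+2=t, g+3=j, e+4=i.

mftji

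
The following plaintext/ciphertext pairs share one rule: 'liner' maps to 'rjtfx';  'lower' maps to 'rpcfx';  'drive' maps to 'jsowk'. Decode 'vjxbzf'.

pirate

Shifts by position in liner: pos 0: l→r (+6), pos 1: i→j (+1), pos 2: n→t (+6), pos 3: e→f (+1) — repeating every 2. The shifts repeat in a cycle of length 2: positions 0,1,… shift by +6, +1, then the pattern repeats.
Reversing it on vjxbzf: v−6=p, j−1=i, x−6=r, b−1=a, z−6=t, f−1=e.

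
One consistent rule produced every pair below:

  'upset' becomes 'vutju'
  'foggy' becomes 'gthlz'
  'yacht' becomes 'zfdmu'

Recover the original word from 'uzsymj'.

A repeating key of period 2 is used — shifts +1, +5 over and over.
Undoing it on uzsymj: u−1=t, z−5=u, s−1=r, y−5=t, m−1=l, j−5=e.

turtle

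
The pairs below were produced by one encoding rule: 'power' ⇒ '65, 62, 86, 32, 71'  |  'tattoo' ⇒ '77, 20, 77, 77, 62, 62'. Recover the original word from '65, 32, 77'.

p(#16)→65 and o(#15)→62: differences scale by 3, so n = 3·pos + 17. Each letter becomes 3×(its alphabet position, a=1..z=26) + 17.
Undoing it on 65, 32, 77: 65→(65−17)÷3=16=p, 32→(32−17)÷3=5=e, 77→(77−17)÷3=20=t.

pet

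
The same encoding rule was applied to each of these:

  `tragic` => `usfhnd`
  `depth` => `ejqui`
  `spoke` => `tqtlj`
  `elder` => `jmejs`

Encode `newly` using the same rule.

The shift depends on letter class: consonant t→u is +1, but vowel a→f is +5. Two shifts are in play — +5 for a/e/i/o/u, +1 for every other letter.
For newly: n(cons)+1=o, e(vowel)+5=j, w(cons)+1=x, l(cons)+1=m, y(cons)+1=z.

ojxmz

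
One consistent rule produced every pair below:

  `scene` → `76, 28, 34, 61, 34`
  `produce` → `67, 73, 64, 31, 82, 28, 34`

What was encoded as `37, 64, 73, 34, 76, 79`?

s(#19)→76 and c(#3)→28: differences scale by 3, so n = 3·pos + 19. With a=1..z=26, the number is 3·pos + 19.
Decoding 37, 64, 73, 34, 76, 79: 37→(37−19)÷3=6=f, 64→(64−19)÷3=15=o, 73→(73−19)÷3=18=r, 34→(34−19)÷3=5=e, 76→(76−19)÷3=19=s, 79→(79−19)÷3=20=t.

forest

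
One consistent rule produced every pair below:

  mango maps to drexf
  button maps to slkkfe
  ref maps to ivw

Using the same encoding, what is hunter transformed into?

This is a Caesar cipher with shift 17.
For hunter: h+17=y, u+17=l, n+17=e, t+17=k, e+17=v, r+17=i.

ylekvi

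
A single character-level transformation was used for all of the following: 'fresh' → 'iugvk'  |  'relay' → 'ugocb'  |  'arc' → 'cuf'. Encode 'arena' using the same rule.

The shift depends on letter class: consonant f→i is +3, but vowel e→g is +2. The rule splits by letter class: vowels +2, consonants +3.
On arena: a(vowel)+2=c, r(cons)+3=u, e(vowel)+2=g, n(cons)+3=q, a(vowel)+2=c.

cugqc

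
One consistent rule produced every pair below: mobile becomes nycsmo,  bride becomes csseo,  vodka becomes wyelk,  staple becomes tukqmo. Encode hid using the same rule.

ise

The rule splits by letter class: vowels +10, consonants +1.
Applying it to hid: h(cons)+1=i, i(vowel)+10=s, d(cons)+1=e.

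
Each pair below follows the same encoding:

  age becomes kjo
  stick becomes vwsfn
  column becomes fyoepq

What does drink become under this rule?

The shift depends on letter class: consonant g→j is +3, but vowel a→k is +10. Vowels shift forward by 10 and consonants shift forward by 3.
For drink: d(cons)+3=g, r(cons)+3=u, i(vowel)+10=s, n(cons)+3=q, k(cons)+3=n.

gusqn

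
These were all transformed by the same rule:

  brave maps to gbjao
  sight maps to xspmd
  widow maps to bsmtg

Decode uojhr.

Shifts by position in brave: pos 0: b→g (+5), pos 1: r→b (+10), pos 2: a→j (+9), pos 3: v→a (+5), pos 4: e→o (+10) — repeating every 3. The shifts repeat in a cycle of length 3: positions 0,1,… shift by +5, +10, +9, then the pattern repeats.
Reversing it on uojhr: u−5=p, o−10=e, j−9=a, h−5=c, r−10=h.

peach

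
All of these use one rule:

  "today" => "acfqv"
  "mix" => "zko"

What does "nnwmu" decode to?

skull

The output letters match the input read backwards, each shifted +2: today reversed is yadot. Two steps: reverse the string, then apply a Caesar shift of +2.
Reversing it on nnwmu: shift back: n−2=l, n−2=l, w−2=u, m−2=k, u−2=s → lluks; then reverse → skull.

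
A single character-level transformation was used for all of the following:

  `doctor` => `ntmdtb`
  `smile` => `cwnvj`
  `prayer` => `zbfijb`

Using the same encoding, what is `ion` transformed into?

The shift depends on letter class: consonant d→n is +10, but vowel o→t is +5. Vowels shift forward by 5 and consonants shift forward by 10.
On ion: i(vowel)+5=n, o(vowel)+5=t, n(cons)+10=x.

ntx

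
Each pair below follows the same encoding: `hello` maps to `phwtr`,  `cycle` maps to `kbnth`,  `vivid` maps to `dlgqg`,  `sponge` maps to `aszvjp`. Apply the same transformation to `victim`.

Shifts by position in hello: pos 0: h→p (+8), pos 1: e→h (+3), pos 2: l→w (+11), pos 3: l→t (+8), pos 4: o→r (+3) — repeating every 3. The shifts repeat in a cycle of length 3: positions 0,1,… shift by +8, +3, +11, then the pattern repeats.
On victim: v+8=d, i+3=l, c+11=n, t+8=b, i+3=l, m+11=x.

dlnblx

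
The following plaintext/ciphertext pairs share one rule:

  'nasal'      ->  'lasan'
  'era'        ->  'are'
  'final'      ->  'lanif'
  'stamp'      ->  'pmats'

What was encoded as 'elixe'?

It's just the letters in reverse order.
Reversing it on elixe: then reverse → exile.

exile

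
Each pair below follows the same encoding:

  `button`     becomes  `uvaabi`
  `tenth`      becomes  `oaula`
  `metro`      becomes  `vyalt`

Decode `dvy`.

row

Read the word backwards and shift each letter +7.
Decoding dvy: shift back: d−7=w, v−7=o, y−7=r → wor; then reverse → row.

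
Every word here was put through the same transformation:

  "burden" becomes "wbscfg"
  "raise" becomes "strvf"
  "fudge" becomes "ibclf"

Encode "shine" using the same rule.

vorgf

b(1)→w(22) and u(20)→b(1) fit y≡3x+19 (mod 26); the inverse of 3 mod 26 is 9. This is an affine cipher: with a=0,…,z=25, each position x becomes (3x+19) mod 26.
On shine: s(18)→3·18+19≡21=v; h(7)→3·7+19≡14=o; i(8)→3·8+19≡17=r; n(13)→3·13+19≡6=g; e(4)→3·4+19≡5=f (all mod 26).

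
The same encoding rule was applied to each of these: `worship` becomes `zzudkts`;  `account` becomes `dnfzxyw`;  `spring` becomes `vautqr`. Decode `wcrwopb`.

It's a Vigenère-style cipher with numeric key [3,11]: position i shifts by key[i mod 2].
Undoing it on wcrwopb: w−3=t, c−11=r, r−3=o, w−11=l, o−3=l, p−11=e, b−3=y.

trolley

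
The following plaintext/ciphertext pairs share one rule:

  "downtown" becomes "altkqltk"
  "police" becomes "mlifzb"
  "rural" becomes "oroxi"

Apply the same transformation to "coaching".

Compare letters: d→a is +23, o→l is +23, w→t is +23 — a constant shift. It's a constant shift of +23 (ROT23).
For coaching: c+23=z, o+23=l, a+23=x, c+23=z, h+23=e, i+23=f, n+23=k, g+23=d.

zlxzefkd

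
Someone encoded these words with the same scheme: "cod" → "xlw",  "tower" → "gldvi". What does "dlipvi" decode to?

Each letter is replaced by its mirror in the alphabet: a↔z, b↔y, c↔x, and so on (the Atbash cipher).
Decoding dlipvi: d↔w, l↔o, i↔r, p↔k, v↔e, i↔r.

worker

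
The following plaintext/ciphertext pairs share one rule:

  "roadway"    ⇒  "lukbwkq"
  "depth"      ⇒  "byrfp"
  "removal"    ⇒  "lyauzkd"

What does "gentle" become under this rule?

r(17)→l(11) and o(14)→u(20) fit y≡23x+10 (mod 26); the inverse of 23 mod 26 is 17. This is an affine cipher: with a=0,…,z=25, each position x becomes (23x+10) mod 26.
On gentle: g(6)→23·6+10≡18=s; e(4)→23·4+10≡24=y; n(13)→23·13+10≡23=x; t(19)→23·19+10≡5=f; l(11)→23·11+10≡3=d; e(4)→23·4+10≡24=y (all mod 26).

syxfdy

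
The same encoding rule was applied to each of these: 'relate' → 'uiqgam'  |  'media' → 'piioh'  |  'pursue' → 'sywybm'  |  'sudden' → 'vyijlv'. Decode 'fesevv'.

canyon

In relate: r→u is +3, e→i is +4, l→q is +5, a→g is +6 — the shift increases by 1 each position. Letter i (0-indexed) is shifted by i+3, so successive shifts are 3, 4, 5, ….
Reversing it on fesevv: f−3=c, e−4=a, s−5=n, e−6=y, v−7=o, v−8=n.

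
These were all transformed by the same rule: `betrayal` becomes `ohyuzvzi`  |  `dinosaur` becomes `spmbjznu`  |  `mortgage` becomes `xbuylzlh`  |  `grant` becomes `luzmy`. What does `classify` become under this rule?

This is an affine cipher: with a=0,…,z=25, each position x becomes (15x+25) mod 26.
On classify: c(2)→15·2+25≡3=d; l(11)→15·11+25≡8=i; a(0)→15·0+25≡25=z; s(18)→15·18+25≡9=j; s(18)→15·18+25≡9=j; i(8)→15·8+25≡15=p; f(5)→15·5+25≡22=w; y(24)→15·24+25≡21=v (all mod 26).

dizjjpwv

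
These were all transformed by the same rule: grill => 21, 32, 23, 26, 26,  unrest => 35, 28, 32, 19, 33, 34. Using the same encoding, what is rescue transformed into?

32, 19, 33, 17, 35, 19

The number is (letter's place in the alphabet, a=1) + 14.
For rescue: r=18→32, e=5→19, s=19→33, c=3→17, u=21→35, e=5→19.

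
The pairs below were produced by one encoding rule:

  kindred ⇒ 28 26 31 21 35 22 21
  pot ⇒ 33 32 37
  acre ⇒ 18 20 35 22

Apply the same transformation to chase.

k is letter #11 and maps to 28: an offset of 17. The number is (letter's place in the alphabet, a=1) + 17.
Applying it to chase: c=3→20, h=8→25, a=1→18, s=19→36, e=5→22.

20 25 18 36 22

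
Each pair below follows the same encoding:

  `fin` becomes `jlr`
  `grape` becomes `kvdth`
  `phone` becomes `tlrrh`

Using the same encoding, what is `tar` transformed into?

The rule splits by letter class: vowels +3, consonants +4.
Applying it to tar: t(cons)+4=x, a(vowel)+3=d, r(cons)+4=v.

xdv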